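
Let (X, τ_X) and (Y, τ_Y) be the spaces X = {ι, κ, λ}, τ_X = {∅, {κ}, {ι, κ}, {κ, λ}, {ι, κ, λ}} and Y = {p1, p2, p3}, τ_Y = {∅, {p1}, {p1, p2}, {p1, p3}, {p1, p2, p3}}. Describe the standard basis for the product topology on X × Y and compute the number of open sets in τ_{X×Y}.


Basis B = {∅ × ∅, {κ} × {p1}, {ι, κ} × {p1}, {κ} × {p1, p2}, {κ} × {p1, p3}, {κ, λ} × {p1}, {ι, κ, λ} × {p1}, {κ} × {p1, p2, p3}, {ι, κ} × {p1, p2}, {ι, κ} × {p1, p3}, {κ, λ} × {p1, p2}, {κ, λ} × {p1, p3}, {ι, κ} × {p1, p2, p3}, {ι, κ, λ} × {p1, p2}, {ι, κ, λ} × {p1, p3}, {κ, λ} × {p1, p2, p3}, {ι, κ, λ} × {p1, p2, p3}}; |τ_{X×Y}| = 48.

Enumerate products U × V with U ∈ τ_X, V ∈ τ_Y (deduplicated):
  ∅ × ∅ = {} (∅)
  {κ} × {p1} = {(κ,p1)}
  {ι, κ} × {p1} = {(ι,p1), (κ,p1)}
  {κ} × {p1, p2} = {(κ,p1), (κ,p2)}
  {κ} × {p1, p3} = {(κ,p1), (κ,p3)}
  {κ, λ} × {p1} = {(κ,p1), (λ,p1)}
  {ι, κ, λ} × {p1} = {(ι,p1), (κ,p1), (λ,p1)}
  {κ} × {p1, p2, p3} = {(κ,p1), (κ,p2), (κ,p3)}
  {ι, κ} × {p1, p2} = {(ι,p1), (ι,p2), (κ,p1), (κ,p2)}
  {ι, κ} × {p1, p3} = {(ι,p1), (ι,p3), (κ,p1), (κ,p3)}
  {κ, λ} × {p1, p2} = {(κ,p1), (κ,p2), (λ,p1), (λ,p2)}
  {κ, λ} × {p1, p3} = {(κ,p1), (κ,p3), (λ,p1), (λ,p3)}
  {ι, κ} × {p1, p2, p3} = {(ι,p1), (ι,p2), (ι,p3), (κ,p1), (κ,p2), (κ,p3)}
  {ι, κ, λ} × {p1, p2} = {(ι,p1), (ι,p2), (κ,p1), (κ,p2), (λ,p1), (λ,p2)}
  {ι, κ, λ} × {p1, p3} = {(ι,p1), (ι,p3), (κ,p1), (κ,p3), (λ,p1), (λ,p3)}
  {κ, λ} × {p1, p2, p3} = {(κ,p1), (κ,p2), (κ,p3), (λ,p1), (λ,p2), (λ,p3)}
  {ι, κ, λ} × {p1, p2, p3} = {(ι,p1), (ι,p2), (ι,p3), (κ,p1), (κ,p2), (κ,p3), (λ,p1), (λ,p2), (λ,p3)}
These 17 distinct sets form the basis B.
Close under arbitrary unions to get τ_{X×Y}; counting gives |τ_{X×Y}| = 48.


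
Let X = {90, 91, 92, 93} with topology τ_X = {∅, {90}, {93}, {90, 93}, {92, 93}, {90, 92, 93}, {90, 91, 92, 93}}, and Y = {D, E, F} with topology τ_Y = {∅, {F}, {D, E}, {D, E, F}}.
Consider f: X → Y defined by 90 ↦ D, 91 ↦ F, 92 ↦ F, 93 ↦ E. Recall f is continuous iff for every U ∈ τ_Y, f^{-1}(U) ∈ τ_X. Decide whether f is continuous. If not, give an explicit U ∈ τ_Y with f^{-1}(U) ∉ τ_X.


f is NOT continuous.

Compute f^{-1}(U) for each U ∈ τ_Y:
  U = ∅: f^{-1}(U) = ∅ ∈ τ_X ✓.
  U = {F}: f^{-1}(U) = {91, 92} ∉ τ_X ✗.
  U = {D, E}: f^{-1}(U) = {90, 93} ∈ τ_X ✓.
  U = {D, E, F}: f^{-1}(U) = {90, 91, 92, 93} ∈ τ_X ✓.
Found U = {F} with f^{-1}(U) = {91, 92} not in τ_X. Therefore f is NOT continuous.


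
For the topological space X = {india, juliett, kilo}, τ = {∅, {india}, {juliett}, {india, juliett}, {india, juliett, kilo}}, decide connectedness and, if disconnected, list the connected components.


(X, τ) is connected.

Find clopen sets (U ∈ τ with X ∖ U ∈ τ):
  U = ∅, X ∖ U = {india, juliett, kilo} — both open, so U is clopen.
  U = {india, juliett, kilo}, X ∖ U = ∅ — both open, so U is clopen.
Only trivial clopens (∅ and X) exist, so (X, τ) is connected.
Compute connected components by grouping points that agree on all clopens:
  component: {india, juliett, kilo}


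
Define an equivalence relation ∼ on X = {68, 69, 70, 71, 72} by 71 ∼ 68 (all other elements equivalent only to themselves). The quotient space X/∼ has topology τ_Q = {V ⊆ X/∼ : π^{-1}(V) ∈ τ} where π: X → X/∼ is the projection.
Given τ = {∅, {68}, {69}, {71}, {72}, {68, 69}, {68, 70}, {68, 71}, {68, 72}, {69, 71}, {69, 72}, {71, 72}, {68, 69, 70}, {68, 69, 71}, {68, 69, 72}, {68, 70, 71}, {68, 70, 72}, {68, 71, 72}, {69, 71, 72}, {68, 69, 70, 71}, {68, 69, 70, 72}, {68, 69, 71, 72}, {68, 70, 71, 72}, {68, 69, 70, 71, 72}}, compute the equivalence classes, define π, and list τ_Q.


X/∼ = {[68=71], [69], [70], [72]}; |τ_Q| = 12.

Equivalence classes: [68=71], [69], [70], [72].
Quotient map π: X → X/∼ sends 68 ↦ [68=71], 69 ↦ [69], 70 ↦ [70], 71 ↦ [68=71], 72 ↦ [72].
For each subset V ⊆ X/∼, compute π^{-1}(V) ⊆ X and check whether π^{-1}(V) ∈ τ. V is open in τ_Q iff π^{-1}(V) ∈ τ.
  V = {}: π^{-1}(V) = ∅ ∈ τ ✓.
  V = {[68=71]}: π^{-1}(V) = {68, 71} ∈ τ ✓.
  V = {[69]}: π^{-1}(V) = {69} ∈ τ ✓.
  V = {[68=71], [69]}: π^{-1}(V) = {68, 69, 71} ∈ τ ✓.
  V = {[70]}: π^{-1}(V) = {70} ∉ τ ✗.
  V = {[68=71], [70]}: π^{-1}(V) = {68, 70, 71} ∈ τ ✓.
  V = {[69], [70]}: π^{-1}(V) = {69, 70} ∉ τ ✗.
  V = {[68=71], [69], [70]}: π^{-1}(V) = {68, 69, 70, 71} ∈ τ ✓.
  V = {[72]}: π^{-1}(V) = {72} ∈ τ ✓.
  V = {[68=71], [72]}: π^{-1}(V) = {68, 71, 72} ∈ τ ✓.
  V = {[69], [72]}: π^{-1}(V) = {69, 72} ∈ τ ✓.
  V = {[68=71], [69], [72]}: π^{-1}(V) = {68, 69, 71, 72} ∈ τ ✓.
  V = {[70], [72]}: π^{-1}(V) = {70, 72} ∉ τ ✗.
  V = {[68=71], [70], [72]}: π^{-1}(V) = {68, 70, 71, 72} ∈ τ ✓.
  V = {[69], [70], [72]}: π^{-1}(V) = {69, 70, 72} ∉ τ ✗.
  V = {[68=71], [69], [70], [72]}: π^{-1}(V) = {68, 69, 70, 71, 72} ∈ τ ✓.
Open sets in the quotient: τ_Q = {{}, {[68=71]}, {[69]}, {[68=71], [69]}, {[68=71], [70]}, {[68=71], [69], [70]}, {[72]}, {[68=71], [72]}, {[69], [72]}, {[68=71], [69], [72]}, {[68=71], [70], [72]}, {[68=71], [69], [70], [72]}} (12 elements).


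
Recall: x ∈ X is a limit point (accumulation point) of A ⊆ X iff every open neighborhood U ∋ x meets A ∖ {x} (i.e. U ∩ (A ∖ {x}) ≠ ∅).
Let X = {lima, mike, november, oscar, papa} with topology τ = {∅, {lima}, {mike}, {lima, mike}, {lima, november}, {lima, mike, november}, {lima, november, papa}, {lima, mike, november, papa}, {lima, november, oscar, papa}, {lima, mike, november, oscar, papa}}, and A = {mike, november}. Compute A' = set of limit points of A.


A' = {oscar, papa}

For each x ∈ X, list the open sets U ∈ τ with x ∈ U, then check whether U ∩ (A ∖ {x}) ≠ ∅ for every such U.
  x = lima: open {lima} ∋ x has {lima} ∩ (A ∖ {lima}) = ∅, so x is NOT a limit point.
  x = mike: open {mike} ∋ x has {mike} ∩ (A ∖ {mike}) = ∅, so x is NOT a limit point.
  x = november: open {lima, november} ∋ x has {lima, november} ∩ (A ∖ {november}) = ∅, so x is NOT a limit point.
  x = oscar: opens ∋ x are {lima, november, oscar, papa}, {lima, mike, november, oscar, papa}; each meets A ∖ {oscar}, so x IS a limit point.
  x = papa: opens ∋ x are {lima, november, papa}, {lima, mike, november, papa}, {lima, november, oscar, papa}, {lima, mike, november, oscar, papa}; each meets A ∖ {papa}, so x IS a limit point.
Collecting: A' = {oscar, papa}.


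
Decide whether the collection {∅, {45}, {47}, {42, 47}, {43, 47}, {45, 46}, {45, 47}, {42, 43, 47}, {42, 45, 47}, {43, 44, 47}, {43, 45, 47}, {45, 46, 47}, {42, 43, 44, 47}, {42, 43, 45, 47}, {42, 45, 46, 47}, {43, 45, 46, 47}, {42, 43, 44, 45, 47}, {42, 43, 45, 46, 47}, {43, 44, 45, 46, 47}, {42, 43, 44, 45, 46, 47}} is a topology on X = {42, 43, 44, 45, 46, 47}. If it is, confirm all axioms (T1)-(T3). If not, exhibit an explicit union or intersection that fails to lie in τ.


τ is NOT a topology on X.

Axiom (T1): ∅ ∈ τ? Yes; X ∈ τ? Yes.
Axiom (T2/T3): check pairwise unions and intersections of members of τ.
Counterexample for (T2): {45} ∪ {43, 44, 47} = {43, 44, 45, 47} ∉ τ. Therefore τ is NOT a topology.


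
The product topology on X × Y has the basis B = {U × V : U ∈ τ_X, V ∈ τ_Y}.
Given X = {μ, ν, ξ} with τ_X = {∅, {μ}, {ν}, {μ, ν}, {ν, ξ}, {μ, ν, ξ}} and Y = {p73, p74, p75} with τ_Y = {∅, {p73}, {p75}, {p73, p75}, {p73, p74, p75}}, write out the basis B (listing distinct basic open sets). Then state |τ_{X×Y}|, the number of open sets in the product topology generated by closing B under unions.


Basis B = {∅ × ∅, {μ} × {p73}, {μ} × {p75}, {ν} × {p73}, {ν} × {p75}, {μ} × {p73, p75}, {μ, ν} × {p73}, {μ, ν} × {p75}, {ν} × {p73, p75}, {ν, ξ} × {p73}, {ν, ξ} × {p75}, {μ} × {p73, p74, p75}, {μ, ν, ξ} × {p73}, {μ, ν, ξ} × {p75}, {ν} × {p73, p74, p75}, {μ, ν} × {p73, p75}, {ν, ξ} × {p73, p75}, {μ, ν} × {p73, p74, p75}, {μ, ν, ξ} × {p73, p75}, {ν, ξ} × {p73, p74, p75}, {μ, ν, ξ} × {p73, p74, p75}}; |τ_{X×Y}| = 70.

Enumerate products U × V with U ∈ τ_X, V ∈ τ_Y (deduplicated):
  ∅ × ∅ = {} (∅)
  {μ} × {p73} = {(μ,p73)}
  {μ} × {p75} = {(μ,p75)}
  {ν} × {p73} = {(ν,p73)}
  {ν} × {p75} = {(ν,p75)}
  {μ} × {p73, p75} = {(μ,p73), (μ,p75)}
  {μ, ν} × {p73} = {(μ,p73), (ν,p73)}
  {μ, ν} × {p75} = {(μ,p75), (ν,p75)}
  {ν} × {p73, p75} = {(ν,p73), (ν,p75)}
  {ν, ξ} × {p73} = {(ν,p73), (ξ,p73)}
  {ν, ξ} × {p75} = {(ν,p75), (ξ,p75)}
  {μ} × {p73, p74, p75} = {(μ,p73), (μ,p74), (μ,p75)}
  {μ, ν, ξ} × {p73} = {(μ,p73), (ν,p73), (ξ,p73)}
  {μ, ν, ξ} × {p75} = {(μ,p75), (ν,p75), (ξ,p75)}
  {ν} × {p73, p74, p75} = {(ν,p73), (ν,p74), (ν,p75)}
  {μ, ν} × {p73, p75} = {(μ,p73), (μ,p75), (ν,p73), (ν,p75)}
  {ν, ξ} × {p73, p75} = {(ν,p73), (ν,p75), (ξ,p73), (ξ,p75)}
  {μ, ν} × {p73, p74, p75} = {(μ,p73), (μ,p74), (μ,p75), (ν,p73), (ν,p74), (ν,p75)}
  {μ, ν, ξ} × {p73, p75} = {(μ,p73), (μ,p75), (ν,p73), (ν,p75), (ξ,p73), (ξ,p75)}
  {ν, ξ} × {p73, p74, p75} = {(ν,p73), (ν,p74), (ν,p75), (ξ,p73), (ξ,p74), (ξ,p75)}
  {μ, ν, ξ} × {p73, p74, p75} = {(μ,p73), (μ,p74), (μ,p75), (ν,p73), (ν,p74), (ν,p75), (ξ,p73), (ξ,p74), (ξ,p75)}
These 21 distinct sets form the basis B.
Close under arbitrary unions to get τ_{X×Y}; counting gives |τ_{X×Y}| = 70.


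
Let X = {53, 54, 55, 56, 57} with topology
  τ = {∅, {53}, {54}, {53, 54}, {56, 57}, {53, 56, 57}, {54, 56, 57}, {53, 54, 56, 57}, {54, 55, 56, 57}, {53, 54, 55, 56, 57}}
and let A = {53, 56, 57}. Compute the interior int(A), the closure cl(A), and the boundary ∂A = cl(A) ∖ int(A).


int(A) = {53, 56, 57}, cl(A) = {53, 55, 56, 57}, ∂A = {55}.

Closed sets in (X, τ) are complements of opens:
  closed(X, τ) = {∅, {53}, {55}, {53, 55}, {54, 55}, {53, 54, 55}, {55, 56, 57}, {53, 55, 56, 57}, {54, 55, 56, 57}, {53, 54, 55, 56, 57}}.
int(A) = ⋃ {U ∈ τ : U ⊆ A}. Opens contained in A: ∅, {53}, {56, 57}, {53, 56, 57}.
Taking the union of these: int(A) = {53, 56, 57}.
cl(A) = ⋂ {C closed : A ⊆ C}. Closed sets containing A: {53, 55, 56, 57}, {53, 54, 55, 56, 57}.
Intersecting these: cl(A) = {53, 55, 56, 57}.
∂A = cl(A) ∖ int(A) = {53, 55, 56, 57} ∖ {53, 56, 57} = {55}.


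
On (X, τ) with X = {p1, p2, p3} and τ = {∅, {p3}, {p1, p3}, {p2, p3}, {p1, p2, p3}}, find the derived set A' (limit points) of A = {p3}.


A' = {p1, p2}

For each x ∈ X, list the open sets U ∈ τ with x ∈ U, then check whether U ∩ (A ∖ {x}) ≠ ∅ for every such U.
  x = p1: opens ∋ x are {p1, p3}, {p1, p2, p3}; each meets A ∖ {p1}, so x IS a limit point.
  x = p2: opens ∋ x are {p2, p3}, {p1, p2, p3}; each meets A ∖ {p2}, so x IS a limit point.
  x = p3: open {p3} ∋ x has {p3} ∩ (A ∖ {p3}) = ∅, so x is NOT a limit point.
Collecting: A' = {p1, p2}.


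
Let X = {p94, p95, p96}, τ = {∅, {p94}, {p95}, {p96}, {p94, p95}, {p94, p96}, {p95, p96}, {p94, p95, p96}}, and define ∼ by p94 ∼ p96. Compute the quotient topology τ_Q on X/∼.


X/∼ = {[p94=p96], [p95]}; |τ_Q| = 4.

Equivalence classes: [p94=p96], [p95].
Quotient map π: X → X/∼ sends p94 ↦ [p94=p96], p95 ↦ [p95], p96 ↦ [p94=p96].
For each subset V ⊆ X/∼, compute π^{-1}(V) ⊆ X and check whether π^{-1}(V) ∈ τ. V is open in τ_Q iff π^{-1}(V) ∈ τ.
  V = {}: π^{-1}(V) = ∅ ∈ τ ✓.
  V = {[p94=p96]}: π^{-1}(V) = {p94, p96} ∈ τ ✓.
  V = {[p95]}: π^{-1}(V) = {p95} ∈ τ ✓.
  V = {[p94=p96], [p95]}: π^{-1}(V) = {p94, p95, p96} ∈ τ ✓.
Open sets in the quotient: τ_Q = {{}, {[p94=p96]}, {[p95]}, {[p94=p96], [p95]}} (4 elements).


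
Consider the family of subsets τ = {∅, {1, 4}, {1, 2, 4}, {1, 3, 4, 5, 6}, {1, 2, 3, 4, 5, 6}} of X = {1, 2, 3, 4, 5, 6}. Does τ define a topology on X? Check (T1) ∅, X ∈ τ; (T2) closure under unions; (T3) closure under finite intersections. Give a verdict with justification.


τ IS a topology on X.

Axiom (T1): ∅ ∈ τ? Yes; X ∈ τ? Yes.
Axiom (T2/T3): check pairwise unions and intersections of members of τ.
All pairwise intersections and unions checked — each lies in τ. Therefore τ satisfies (T1), (T2), (T3): it IS a topology on X.


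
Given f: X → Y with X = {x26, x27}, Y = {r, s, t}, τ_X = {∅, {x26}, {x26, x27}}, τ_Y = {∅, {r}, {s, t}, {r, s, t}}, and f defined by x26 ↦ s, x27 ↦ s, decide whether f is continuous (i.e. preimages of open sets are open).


f IS continuous.

Compute f^{-1}(U) for each U ∈ τ_Y:
  U = ∅: f^{-1}(U) = ∅ ∈ τ_X ✓.
  U = {r}: f^{-1}(U) = ∅ ∈ τ_X ✓.
  U = {s, t}: f^{-1}(U) = {x26, x27} ∈ τ_X ✓.
  U = {r, s, t}: f^{-1}(U) = {x26, x27} ∈ τ_X ✓.
Every preimage lies in τ_X, so f IS continuous.


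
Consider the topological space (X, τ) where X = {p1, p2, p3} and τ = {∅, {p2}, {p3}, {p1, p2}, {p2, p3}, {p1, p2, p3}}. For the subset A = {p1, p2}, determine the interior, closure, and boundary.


int(A) = {p1, p2}, cl(A) = {p1, p2}, ∂A = ∅.

Closed sets in (X, τ) are complements of opens:
  closed(X, τ) = {∅, {p1}, {p3}, {p1, p2}, {p1, p3}, {p1, p2, p3}}.
int(A) = ⋃ {U ∈ τ : U ⊆ A}. Opens contained in A: ∅, {p2}, {p1, p2}.
Taking the union of these: int(A) = {p1, p2}.
cl(A) = ⋂ {C closed : A ⊆ C}. Closed sets containing A: {p1, p2}, {p1, p2, p3}.
Intersecting these: cl(A) = {p1, p2}.
∂A = cl(A) ∖ int(A) = {p1, p2} ∖ {p1, p2} = ∅.


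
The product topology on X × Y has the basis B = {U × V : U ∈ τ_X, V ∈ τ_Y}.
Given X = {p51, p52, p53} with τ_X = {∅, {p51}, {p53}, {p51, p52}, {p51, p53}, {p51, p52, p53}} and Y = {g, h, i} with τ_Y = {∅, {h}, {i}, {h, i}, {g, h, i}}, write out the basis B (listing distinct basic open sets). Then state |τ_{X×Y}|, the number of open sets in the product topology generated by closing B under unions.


Basis B = {∅ × ∅, {p51} × {h}, {p51} × {i}, {p53} × {h}, {p53} × {i}, {p51} × {h, i}, {p51, p52} × {h}, {p51, p53} × {h}, {p51, p52} × {i}, {p51, p53} × {i}, {p53} × {h, i}, {p51} × {g, h, i}, {p51, p52, p53} × {h}, {p51, p52, p53} × {i}, {p53} × {g, h, i}, {p51, p52} × {h, i}, {p51, p53} × {h, i}, {p51, p52} × {g, h, i}, {p51, p53} × {g, h, i}, {p51, p52, p53} × {h, i}, {p51, p52, p53} × {g, h, i}}; |τ_{X×Y}| = 70.

Enumerate products U × V with U ∈ τ_X, V ∈ τ_Y (deduplicated):
  ∅ × ∅ = {} (∅)
  {p51} × {h} = {(p51,h)}
  {p51} × {i} = {(p51,i)}
  {p53} × {h} = {(p53,h)}
  {p53} × {i} = {(p53,i)}
  {p51} × {h, i} = {(p51,h), (p51,i)}
  {p51, p52} × {h} = {(p51,h), (p52,h)}
  {p51, p53} × {h} = {(p51,h), (p53,h)}
  {p51, p52} × {i} = {(p51,i), (p52,i)}
  {p51, p53} × {i} = {(p51,i), (p53,i)}
  {p53} × {h, i} = {(p53,h), (p53,i)}
  {p51} × {g, h, i} = {(p51,g), (p51,h), (p51,i)}
  {p51, p52, p53} × {h} = {(p51,h), (p52,h), (p53,h)}
  {p51, p52, p53} × {i} = {(p51,i), (p52,i), (p53,i)}
  {p53} × {g, h, i} = {(p53,g), (p53,h), (p53,i)}
  {p51, p52} × {h, i} = {(p51,h), (p51,i), (p52,h), (p52,i)}
  {p51, p53} × {h, i} = {(p51,h), (p51,i), (p53,h), (p53,i)}
  {p51, p52} × {g, h, i} = {(p51,g), (p51,h), (p51,i), (p52,g), (p52,h), (p52,i)}
  {p51, p53} × {g, h, i} = {(p51,g), (p51,h), (p51,i), (p53,g), (p53,h), (p53,i)}
  {p51, p52, p53} × {h, i} = {(p51,h), (p51,i), (p52,h), (p52,i), (p53,h), (p53,i)}
  {p51, p52, p53} × {g, h, i} = {(p51,g), (p51,h), (p51,i), (p52,g), (p52,h), (p52,i), (p53,g), (p53,h), (p53,i)}
These 21 distinct sets form the basis B.
Close under arbitrary unions to get τ_{X×Y}; counting gives |τ_{X×Y}| = 70.


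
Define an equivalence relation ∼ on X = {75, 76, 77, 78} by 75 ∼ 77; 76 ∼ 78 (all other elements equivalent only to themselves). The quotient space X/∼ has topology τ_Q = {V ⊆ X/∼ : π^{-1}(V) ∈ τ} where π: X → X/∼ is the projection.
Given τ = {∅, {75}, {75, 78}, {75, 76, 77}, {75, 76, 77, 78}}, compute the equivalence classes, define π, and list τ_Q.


X/∼ = {[75=77], [76=78]}; |τ_Q| = 2.

Equivalence classes: [75=77], [76=78].
Quotient map π: X → X/∼ sends 75 ↦ [75=77], 76 ↦ [76=78], 77 ↦ [75=77], 78 ↦ [76=78].
For each subset V ⊆ X/∼, compute π^{-1}(V) ⊆ X and check whether π^{-1}(V) ∈ τ. V is open in τ_Q iff π^{-1}(V) ∈ τ.
  V = {}: π^{-1}(V) = ∅ ∈ τ ✓.
  V = {[75=77]}: π^{-1}(V) = {75, 77} ∉ τ ✗.
  V = {[76=78]}: π^{-1}(V) = {76, 78} ∉ τ ✗.
  V = {[75=77], [76=78]}: π^{-1}(V) = {75, 76, 77, 78} ∈ τ ✓.
Open sets in the quotient: τ_Q = {{}, {[75=77], [76=78]}} (2 elements).


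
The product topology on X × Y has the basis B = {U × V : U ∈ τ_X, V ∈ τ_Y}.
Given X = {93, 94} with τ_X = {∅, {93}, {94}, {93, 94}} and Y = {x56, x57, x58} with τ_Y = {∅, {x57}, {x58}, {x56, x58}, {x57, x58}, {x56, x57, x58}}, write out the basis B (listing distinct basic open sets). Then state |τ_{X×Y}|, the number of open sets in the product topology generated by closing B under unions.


Basis B = {∅ × ∅, {93} × {x57}, {93} × {x58}, {94} × {x57}, {94} × {x58}, {93} × {x56, x58}, {93} × {x57, x58}, {93, 94} × {x57}, {93, 94} × {x58}, {94} × {x56, x58}, {94} × {x57, x58}, {93} × {x56, x57, x58}, {94} × {x56, x57, x58}, {93, 94} × {x56, x58}, {93, 94} × {x57, x58}, {93, 94} × {x56, x57, x58}}; |τ_{X×Y}| = 36.

Enumerate products U × V with U ∈ τ_X, V ∈ τ_Y (deduplicated):
  ∅ × ∅ = {} (∅)
  {93} × {x57} = {(93,x57)}
  {93} × {x58} = {(93,x58)}
  {94} × {x57} = {(94,x57)}
  {94} × {x58} = {(94,x58)}
  {93} × {x56, x58} = {(93,x56), (93,x58)}
  {93} × {x57, x58} = {(93,x57), (93,x58)}
  {93, 94} × {x57} = {(93,x57), (94,x57)}
  {93, 94} × {x58} = {(93,x58), (94,x58)}
  {94} × {x56, x58} = {(94,x56), (94,x58)}
  {94} × {x57, x58} = {(94,x57), (94,x58)}
  {93} × {x56, x57, x58} = {(93,x56), (93,x57), (93,x58)}
  {94} × {x56, x57, x58} = {(94,x56), (94,x57), (94,x58)}
  {93, 94} × {x56, x58} = {(93,x56), (93,x58), (94,x56), (94,x58)}
  {93, 94} × {x57, x58} = {(93,x57), (93,x58), (94,x57), (94,x58)}
  {93, 94} × {x56, x57, x58} = {(93,x56), (93,x57), (93,x58), (94,x56), (94,x57), (94,x58)}
These 16 distinct sets form the basis B.
Close under arbitrary unions to get τ_{X×Y}; counting gives |τ_{X×Y}| = 36.


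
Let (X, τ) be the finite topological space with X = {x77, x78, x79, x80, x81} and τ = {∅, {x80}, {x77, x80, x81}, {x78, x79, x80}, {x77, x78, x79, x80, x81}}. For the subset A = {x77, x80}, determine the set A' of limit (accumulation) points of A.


A' = {x77, x78, x79, x81}

For each x ∈ X, list the open sets U ∈ τ with x ∈ U, then check whether U ∩ (A ∖ {x}) ≠ ∅ for every such U.
  x = x77: opens ∋ x are {x77, x80, x81}, {x77, x78, x79, x80, x81}; each meets A ∖ {x77}, so x IS a limit point.
  x = x78: opens ∋ x are {x78, x79, x80}, {x77, x78, x79, x80, x81}; each meets A ∖ {x78}, so x IS a limit point.
  x = x79: opens ∋ x are {x78, x79, x80}, {x77, x78, x79, x80, x81}; each meets A ∖ {x79}, so x IS a limit point.
  x = x80: open {x80} ∋ x has {x80} ∩ (A ∖ {x80}) = ∅, so x is NOT a limit point.
  x = x81: opens ∋ x are {x77, x80, x81}, {x77, x78, x79, x80, x81}; each meets A ∖ {x81}, so x IS a limit point.
Collecting: A' = {x77, x78, x79, x81}.


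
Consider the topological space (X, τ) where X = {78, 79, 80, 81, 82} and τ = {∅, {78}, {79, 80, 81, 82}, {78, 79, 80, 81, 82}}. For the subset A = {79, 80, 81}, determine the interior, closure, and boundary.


int(A) = ∅, cl(A) = {79, 80, 81, 82}, ∂A = {79, 80, 81, 82}.

Closed sets in (X, τ) are complements of opens:
  closed(X, τ) = {∅, {78}, {79, 80, 81, 82}, {78, 79, 80, 81, 82}}.
int(A) = ⋃ {U ∈ τ : U ⊆ A}. Opens contained in A: ∅.
Taking the union of these: int(A) = ∅.
cl(A) = ⋂ {C closed : A ⊆ C}. Closed sets containing A: {79, 80, 81, 82}, {78, 79, 80, 81, 82}.
Intersecting these: cl(A) = {79, 80, 81, 82}.
∂A = cl(A) ∖ int(A) = {79, 80, 81, 82} ∖ ∅ = {79, 80, 81, 82}.


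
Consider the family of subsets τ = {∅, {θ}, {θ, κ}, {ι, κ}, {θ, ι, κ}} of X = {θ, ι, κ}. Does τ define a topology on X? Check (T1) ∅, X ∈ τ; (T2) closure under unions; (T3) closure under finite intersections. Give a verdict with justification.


τ is NOT a topology on X.

Axiom (T1): ∅ ∈ τ? Yes; X ∈ τ? Yes.
Axiom (T2/T3): check pairwise unions and intersections of members of τ.
Counterexample for (T3): {θ, κ} ∩ {ι, κ} = {κ} ∉ τ. Therefore τ is NOT a topology.


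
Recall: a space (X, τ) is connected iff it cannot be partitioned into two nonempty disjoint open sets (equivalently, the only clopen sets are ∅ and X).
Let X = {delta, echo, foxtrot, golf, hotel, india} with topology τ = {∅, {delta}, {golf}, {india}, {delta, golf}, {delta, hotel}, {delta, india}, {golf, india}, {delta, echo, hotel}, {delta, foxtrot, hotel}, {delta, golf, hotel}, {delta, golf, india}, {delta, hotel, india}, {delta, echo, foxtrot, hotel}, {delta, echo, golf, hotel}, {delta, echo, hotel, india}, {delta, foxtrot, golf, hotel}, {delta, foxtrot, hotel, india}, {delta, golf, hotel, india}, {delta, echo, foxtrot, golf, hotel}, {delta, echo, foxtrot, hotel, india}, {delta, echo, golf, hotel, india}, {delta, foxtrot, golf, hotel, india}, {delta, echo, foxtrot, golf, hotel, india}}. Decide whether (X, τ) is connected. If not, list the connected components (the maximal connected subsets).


(X, τ) is disconnected; components = [{golf}, {india}, {delta, echo, foxtrot, hotel}].

Find clopen sets (U ∈ τ with X ∖ U ∈ τ):
  U = ∅, X ∖ U = {delta, echo, foxtrot, golf, hotel, india} — both open, so U is clopen.
  U = {golf}, X ∖ U = {delta, echo, foxtrot, hotel, india} — both open, so U is clopen.
  U = {india}, X ∖ U = {delta, echo, foxtrot, golf, hotel} — both open, so U is clopen.
  U = {golf, india}, X ∖ U = {delta, echo, foxtrot, hotel} — both open, so U is clopen.
  U = {delta, echo, foxtrot, hotel}, X ∖ U = {golf, india} — both open, so U is clopen.
  U = {delta, echo, foxtrot, golf, hotel}, X ∖ U = {india} — both open, so U is clopen.
  U = {delta, echo, foxtrot, hotel, india}, X ∖ U = {golf} — both open, so U is clopen.
  U = {delta, echo, foxtrot, golf, hotel, india}, X ∖ U = ∅ — both open, so U is clopen.
Nontrivial clopen(s) exist: e.g. {golf}. So (X, τ) is disconnected.
Compute connected components by grouping points that agree on all clopens:
  component: {golf}
  component: {india}
  component: {delta, echo, foxtrot, hotel}


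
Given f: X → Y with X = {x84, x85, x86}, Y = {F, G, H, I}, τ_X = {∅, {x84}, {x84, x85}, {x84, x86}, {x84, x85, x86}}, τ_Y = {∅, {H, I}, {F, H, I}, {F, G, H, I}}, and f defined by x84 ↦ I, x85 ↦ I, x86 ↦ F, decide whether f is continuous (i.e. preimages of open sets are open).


f IS continuous.

Compute f^{-1}(U) for each U ∈ τ_Y:
  U = ∅: f^{-1}(U) = ∅ ∈ τ_X ✓.
  U = {H, I}: f^{-1}(U) = {x84, x85} ∈ τ_X ✓.
  U = {F, H, I}: f^{-1}(U) = {x84, x85, x86} ∈ τ_X ✓.
  U = {F, G, H, I}: f^{-1}(U) = {x84, x85, x86} ∈ τ_X ✓.
Every preimage lies in τ_X, so f IS continuous.


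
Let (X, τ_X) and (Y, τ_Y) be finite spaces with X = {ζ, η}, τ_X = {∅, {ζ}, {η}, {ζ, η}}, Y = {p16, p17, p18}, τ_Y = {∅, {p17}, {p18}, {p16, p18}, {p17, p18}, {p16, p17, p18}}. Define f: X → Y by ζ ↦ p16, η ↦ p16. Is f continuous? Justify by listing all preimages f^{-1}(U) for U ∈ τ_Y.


f IS continuous.

Compute f^{-1}(U) for each U ∈ τ_Y:
  U = ∅: f^{-1}(U) = ∅ ∈ τ_X ✓.
  U = {p17}: f^{-1}(U) = ∅ ∈ τ_X ✓.
  U = {p18}: f^{-1}(U) = ∅ ∈ τ_X ✓.
  U = {p16, p18}: f^{-1}(U) = {ζ, η} ∈ τ_X ✓.
  U = {p17, p18}: f^{-1}(U) = ∅ ∈ τ_X ✓.
  U = {p16, p17, p18}: f^{-1}(U) = {ζ, η} ∈ τ_X ✓.
Every preimage lies in τ_X, so f IS continuous.


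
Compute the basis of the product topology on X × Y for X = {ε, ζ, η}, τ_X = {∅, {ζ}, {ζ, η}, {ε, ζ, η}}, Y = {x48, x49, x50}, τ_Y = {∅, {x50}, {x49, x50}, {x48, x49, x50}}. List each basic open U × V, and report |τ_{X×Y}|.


Basis B = {∅ × ∅, {ζ} × {x50}, {ζ} × {x49, x50}, {ζ, η} × {x50}, {ε, ζ, η} × {x50}, {ζ} × {x48, x49, x50}, {ζ, η} × {x49, x50}, {ε, ζ, η} × {x49, x50}, {ζ, η} × {x48, x49, x50}, {ε, ζ, η} × {x48, x49, x50}}; |τ_{X×Y}| = 20.

Enumerate products U × V with U ∈ τ_X, V ∈ τ_Y (deduplicated):
  ∅ × ∅ = {} (∅)
  {ζ} × {x50} = {(ζ,x50)}
  {ζ} × {x49, x50} = {(ζ,x49), (ζ,x50)}
  {ζ, η} × {x50} = {(ζ,x50), (η,x50)}
  {ε, ζ, η} × {x50} = {(ε,x50), (ζ,x50), (η,x50)}
  {ζ} × {x48, x49, x50} = {(ζ,x48), (ζ,x49), (ζ,x50)}
  {ζ, η} × {x49, x50} = {(ζ,x49), (ζ,x50), (η,x49), (η,x50)}
  {ε, ζ, η} × {x49, x50} = {(ε,x49), (ε,x50), (ζ,x49), (ζ,x50), (η,x49), (η,x50)}
  {ζ, η} × {x48, x49, x50} = {(ζ,x48), (ζ,x49), (ζ,x50), (η,x48), (η,x49), (η,x50)}
  {ε, ζ, η} × {x48, x49, x50} = {(ε,x48), (ε,x49), (ε,x50), (ζ,x48), (ζ,x49), (ζ,x50), (η,x48), (η,x49), (η,x50)}
These 10 distinct sets form the basis B.
Close under arbitrary unions to get τ_{X×Y}; counting gives |τ_{X×Y}| = 20.


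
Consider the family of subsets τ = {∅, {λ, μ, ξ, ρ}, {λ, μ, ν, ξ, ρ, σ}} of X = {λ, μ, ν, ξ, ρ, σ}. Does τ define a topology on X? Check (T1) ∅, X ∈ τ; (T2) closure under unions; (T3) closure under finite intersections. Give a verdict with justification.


τ IS a topology on X.

Axiom (T1): ∅ ∈ τ? Yes; X ∈ τ? Yes.
Axiom (T2/T3): check pairwise unions and intersections of members of τ.
All pairwise intersections and unions checked — each lies in τ. Therefore τ satisfies (T1), (T2), (T3): it IS a topology on X.


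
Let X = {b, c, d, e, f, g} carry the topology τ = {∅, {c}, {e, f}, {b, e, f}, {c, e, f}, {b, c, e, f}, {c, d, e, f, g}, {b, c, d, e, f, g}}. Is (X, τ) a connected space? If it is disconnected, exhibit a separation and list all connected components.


(X, τ) is connected.

Find clopen sets (U ∈ τ with X ∖ U ∈ τ):
  U = ∅, X ∖ U = {b, c, d, e, f, g} — both open, so U is clopen.
  U = {b, c, d, e, f, g}, X ∖ U = ∅ — both open, so U is clopen.
Only trivial clopens (∅ and X) exist, so (X, τ) is connected.
Compute connected components by grouping points that agree on all clopens:
  component: {b, c, d, e, f, g}


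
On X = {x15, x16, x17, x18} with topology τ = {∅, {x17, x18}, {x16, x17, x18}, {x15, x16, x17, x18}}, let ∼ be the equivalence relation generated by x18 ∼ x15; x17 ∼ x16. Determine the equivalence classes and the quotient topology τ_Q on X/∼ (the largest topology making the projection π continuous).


X/∼ = {[x15=x18], [x16=x17]}; |τ_Q| = 2.

Equivalence classes: [x15=x18], [x16=x17].
Quotient map π: X → X/∼ sends x15 ↦ [x15=x18], x16 ↦ [x16=x17], x17 ↦ [x16=x17], x18 ↦ [x15=x18].
For each subset V ⊆ X/∼, compute π^{-1}(V) ⊆ X and check whether π^{-1}(V) ∈ τ. V is open in τ_Q iff π^{-1}(V) ∈ τ.
  V = {}: π^{-1}(V) = ∅ ∈ τ ✓.
  V = {[x15=x18]}: π^{-1}(V) = {x15, x18} ∉ τ ✗.
  V = {[x16=x17]}: π^{-1}(V) = {x16, x17} ∉ τ ✗.
  V = {[x15=x18], [x16=x17]}: π^{-1}(V) = {x15, x16, x17, x18} ∈ τ ✓.
Open sets in the quotient: τ_Q = {{}, {[x15=x18], [x16=x17]}} (2 elements).


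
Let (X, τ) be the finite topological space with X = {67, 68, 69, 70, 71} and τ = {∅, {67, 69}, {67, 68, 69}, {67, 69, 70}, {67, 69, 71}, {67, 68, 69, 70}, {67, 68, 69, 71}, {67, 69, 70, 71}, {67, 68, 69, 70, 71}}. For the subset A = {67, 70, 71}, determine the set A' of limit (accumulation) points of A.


A' = {68, 69, 70, 71}

For each x ∈ X, list the open sets U ∈ τ with x ∈ U, then check whether U ∩ (A ∖ {x}) ≠ ∅ for every such U.
  x = 67: open {67, 69} ∋ x has {67, 69} ∩ (A ∖ {67}) = ∅, so x is NOT a limit point.
  x = 68: opens ∋ x are {67, 68, 69}, {67, 68, 69, 70}, {67, 68, 69, 71}, {67, 68, 69, 70, 71}; each meets A ∖ {68}, so x IS a limit point.
  x = 69: opens ∋ x are {67, 69}, {67, 68, 69}, {67, 69, 70}, {67, 69, 71}, {67, 68, 69, 70}, {67, 68, 69, 71}, {67, 69, 70, 71}, {67, 68, 69, 70, 71}; each meets A ∖ {69}, so x IS a limit point.
  x = 70: opens ∋ x are {67, 69, 70}, {67, 68, 69, 70}, {67, 69, 70, 71}, {67, 68, 69, 70, 71}; each meets A ∖ {70}, so x IS a limit point.
  x = 71: opens ∋ x are {67, 69, 71}, {67, 68, 69, 71}, {67, 69, 70, 71}, {67, 68, 69, 70, 71}; each meets A ∖ {71}, so x IS a limit point.
Collecting: A' = {68, 69, 70, 71}.


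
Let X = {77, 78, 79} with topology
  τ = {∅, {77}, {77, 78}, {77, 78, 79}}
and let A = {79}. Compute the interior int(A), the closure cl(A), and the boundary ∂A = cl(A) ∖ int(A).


int(A) = ∅, cl(A) = {79}, ∂A = {79}.

Closed sets in (X, τ) are complements of opens:
  closed(X, τ) = {∅, {79}, {78, 79}, {77, 78, 79}}.
int(A) = ⋃ {U ∈ τ : U ⊆ A}. Opens contained in A: ∅.
Taking the union of these: int(A) = ∅.
cl(A) = ⋂ {C closed : A ⊆ C}. Closed sets containing A: {79}, {78, 79}, {77, 78, 79}.
Intersecting these: cl(A) = {79}.
∂A = cl(A) ∖ int(A) = {79} ∖ ∅ = {79}.


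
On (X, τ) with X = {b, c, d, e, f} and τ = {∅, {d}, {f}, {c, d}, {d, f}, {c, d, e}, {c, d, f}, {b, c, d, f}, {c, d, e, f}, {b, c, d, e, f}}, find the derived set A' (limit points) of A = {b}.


A' = ∅

For each x ∈ X, list the open sets U ∈ τ with x ∈ U, then check whether U ∩ (A ∖ {x}) ≠ ∅ for every such U.
  x = b: open {b, c, d, f} ∋ x has {b, c, d, f} ∩ (A ∖ {b}) = ∅, so x is NOT a limit point.
  x = c: open {c, d} ∋ x has {c, d} ∩ (A ∖ {c}) = ∅, so x is NOT a limit point.
  x = d: open {d} ∋ x has {d} ∩ (A ∖ {d}) = ∅, so x is NOT a limit point.
  x = e: open {c, d, e} ∋ x has {c, d, e} ∩ (A ∖ {e}) = ∅, so x is NOT a limit point.
  x = f: open {f} ∋ x has {f} ∩ (A ∖ {f}) = ∅, so x is NOT a limit point.
Collecting: A' = ∅.


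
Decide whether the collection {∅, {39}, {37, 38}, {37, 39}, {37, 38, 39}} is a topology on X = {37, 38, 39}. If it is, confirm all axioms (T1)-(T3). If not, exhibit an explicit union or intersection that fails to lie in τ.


τ is NOT a topology on X.

Axiom (T1): ∅ ∈ τ? Yes; X ∈ τ? Yes.
Axiom (T2/T3): check pairwise unions and intersections of members of τ.
Counterexample for (T3): {37, 38} ∩ {37, 39} = {37} ∉ τ. Therefore τ is NOT a topology.


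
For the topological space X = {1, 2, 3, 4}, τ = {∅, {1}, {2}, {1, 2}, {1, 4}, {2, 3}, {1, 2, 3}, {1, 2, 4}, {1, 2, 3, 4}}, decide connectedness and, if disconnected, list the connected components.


(X, τ) is disconnected; components = [{1, 4}, {2, 3}].

Find clopen sets (U ∈ τ with X ∖ U ∈ τ):
  U = ∅, X ∖ U = {1, 2, 3, 4} — both open, so U is clopen.
  U = {1, 4}, X ∖ U = {2, 3} — both open, so U is clopen.
  U = {2, 3}, X ∖ U = {1, 4} — both open, so U is clopen.
  U = {1, 2, 3, 4}, X ∖ U = ∅ — both open, so U is clopen.
Nontrivial clopen(s) exist: e.g. {1, 4}. So (X, τ) is disconnected.
Compute connected components by grouping points that agree on all clopens:
  component: {1, 4}
  component: {2, 3}


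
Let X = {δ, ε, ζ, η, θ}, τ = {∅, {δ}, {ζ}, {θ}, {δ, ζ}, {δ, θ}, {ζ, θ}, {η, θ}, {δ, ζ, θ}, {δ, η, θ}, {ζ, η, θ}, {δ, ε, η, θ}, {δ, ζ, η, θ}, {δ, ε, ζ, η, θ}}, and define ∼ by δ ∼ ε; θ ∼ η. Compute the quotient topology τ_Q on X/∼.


X/∼ = {[δ=ε], [ζ], [η=θ]}; |τ_Q| = 6.

Equivalence classes: [δ=ε], [ζ], [η=θ].
Quotient map π: X → X/∼ sends δ ↦ [δ=ε], ε ↦ [δ=ε], ζ ↦ [ζ], η ↦ [η=θ], θ ↦ [η=θ].
For each subset V ⊆ X/∼, compute π^{-1}(V) ⊆ X and check whether π^{-1}(V) ∈ τ. V is open in τ_Q iff π^{-1}(V) ∈ τ.
  V = {}: π^{-1}(V) = ∅ ∈ τ ✓.
  V = {[δ=ε]}: π^{-1}(V) = {δ, ε} ∉ τ ✗.
  V = {[ζ]}: π^{-1}(V) = {ζ} ∈ τ ✓.
  V = {[δ=ε], [ζ]}: π^{-1}(V) = {δ, ε, ζ} ∉ τ ✗.
  V = {[η=θ]}: π^{-1}(V) = {η, θ} ∈ τ ✓.
  V = {[δ=ε], [η=θ]}: π^{-1}(V) = {δ, ε, η, θ} ∈ τ ✓.
  V = {[ζ], [η=θ]}: π^{-1}(V) = {ζ, η, θ} ∈ τ ✓.
  V = {[δ=ε], [ζ], [η=θ]}: π^{-1}(V) = {δ, ε, ζ, η, θ} ∈ τ ✓.
Open sets in the quotient: τ_Q = {{}, {[ζ]}, {[η=θ]}, {[δ=ε], [η=θ]}, {[ζ], [η=θ]}, {[δ=ε], [ζ], [η=θ]}} (6 elements).


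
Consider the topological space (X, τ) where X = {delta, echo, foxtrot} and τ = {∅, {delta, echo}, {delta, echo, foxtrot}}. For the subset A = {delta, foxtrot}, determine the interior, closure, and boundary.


int(A) = ∅, cl(A) = {delta, echo, foxtrot}, ∂A = {delta, echo, foxtrot}.

Closed sets in (X, τ) are complements of opens:
  closed(X, τ) = {∅, {foxtrot}, {delta, echo, foxtrot}}.
int(A) = ⋃ {U ∈ τ : U ⊆ A}. Opens contained in A: ∅.
Taking the union of these: int(A) = ∅.
cl(A) = ⋂ {C closed : A ⊆ C}. Closed sets containing A: {delta, echo, foxtrot}.
Intersecting these: cl(A) = {delta, echo, foxtrot}.
∂A = cl(A) ∖ int(A) = {delta, echo, foxtrot} ∖ ∅ = {delta, echo, foxtrot}.


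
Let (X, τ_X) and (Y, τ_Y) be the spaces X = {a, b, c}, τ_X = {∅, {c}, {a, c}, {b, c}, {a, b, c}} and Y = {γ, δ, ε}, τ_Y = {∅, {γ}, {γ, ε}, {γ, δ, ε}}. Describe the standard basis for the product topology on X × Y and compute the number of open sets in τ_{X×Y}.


Basis B = {∅ × ∅, {c} × {γ}, {a, c} × {γ}, {b, c} × {γ}, {c} × {γ, ε}, {a, b, c} × {γ}, {c} × {γ, δ, ε}, {a, c} × {γ, ε}, {b, c} × {γ, ε}, {a, c} × {γ, δ, ε}, {a, b, c} × {γ, ε}, {b, c} × {γ, δ, ε}, {a, b, c} × {γ, δ, ε}}; |τ_{X×Y}| = 30.

Enumerate products U × V with U ∈ τ_X, V ∈ τ_Y (deduplicated):
  ∅ × ∅ = {} (∅)
  {c} × {γ} = {(c,γ)}
  {a, c} × {γ} = {(a,γ), (c,γ)}
  {b, c} × {γ} = {(b,γ), (c,γ)}
  {c} × {γ, ε} = {(c,γ), (c,ε)}
  {a, b, c} × {γ} = {(a,γ), (b,γ), (c,γ)}
  {c} × {γ, δ, ε} = {(c,γ), (c,δ), (c,ε)}
  {a, c} × {γ, ε} = {(a,γ), (a,ε), (c,γ), (c,ε)}
  {b, c} × {γ, ε} = {(b,γ), (b,ε), (c,γ), (c,ε)}
  {a, c} × {γ, δ, ε} = {(a,γ), (a,δ), (a,ε), (c,γ), (c,δ), (c,ε)}
  {a, b, c} × {γ, ε} = {(a,γ), (a,ε), (b,γ), (b,ε), (c,γ), (c,ε)}
  {b, c} × {γ, δ, ε} = {(b,γ), (b,δ), (b,ε), (c,γ), (c,δ), (c,ε)}
  {a, b, c} × {γ, δ, ε} = {(a,γ), (a,δ), (a,ε), (b,γ), (b,δ), (b,ε), (c,γ), (c,δ), (c,ε)}
These 13 distinct sets form the basis B.
Close under arbitrary unions to get τ_{X×Y}; counting gives |τ_{X×Y}| = 30.


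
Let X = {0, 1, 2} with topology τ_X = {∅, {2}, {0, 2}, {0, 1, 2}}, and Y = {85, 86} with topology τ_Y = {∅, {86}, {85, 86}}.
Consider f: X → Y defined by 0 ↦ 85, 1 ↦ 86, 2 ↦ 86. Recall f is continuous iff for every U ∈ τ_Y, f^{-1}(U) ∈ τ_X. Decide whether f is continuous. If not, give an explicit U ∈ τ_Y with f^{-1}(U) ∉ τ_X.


f is NOT continuous.

Compute f^{-1}(U) for each U ∈ τ_Y:
  U = ∅: f^{-1}(U) = ∅ ∈ τ_X ✓.
  U = {86}: f^{-1}(U) = {1, 2} ∉ τ_X ✗.
  U = {85, 86}: f^{-1}(U) = {0, 1, 2} ∈ τ_X ✓.
Found U = {86} with f^{-1}(U) = {1, 2} not in τ_X. Therefore f is NOT continuous.


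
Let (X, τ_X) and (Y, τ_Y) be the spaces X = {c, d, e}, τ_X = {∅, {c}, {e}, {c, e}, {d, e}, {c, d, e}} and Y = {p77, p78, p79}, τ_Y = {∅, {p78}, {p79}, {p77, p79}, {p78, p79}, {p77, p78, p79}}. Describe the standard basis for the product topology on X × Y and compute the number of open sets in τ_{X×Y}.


Basis B = {∅ × ∅, {c} × {p78}, {c} × {p79}, {e} × {p78}, {e} × {p79}, {c} × {p77, p79}, {c} × {p78, p79}, {c, e} × {p78}, {c, e} × {p79}, {d, e} × {p78}, {d, e} × {p79}, {e} × {p77, p79}, {e} × {p78, p79}, {c} × {p77, p78, p79}, {c, d, e} × {p78}, {c, d, e} × {p79}, {e} × {p77, p78, p79}, {c, e} × {p77, p79}, {c, e} × {p78, p79}, {d, e} × {p77, p79}, {d, e} × {p78, p79}, {c, e} × {p77, p78, p79}, {c, d, e} × {p77, p79}, {c, d, e} × {p78, p79}, {d, e} × {p77, p78, p79}, {c, d, e} × {p77, p78, p79}}; |τ_{X×Y}| = 108.

Enumerate products U × V with U ∈ τ_X, V ∈ τ_Y (deduplicated):
  ∅ × ∅ = {} (∅)
  {c} × {p78} = {(c,p78)}
  {c} × {p79} = {(c,p79)}
  {e} × {p78} = {(e,p78)}
  {e} × {p79} = {(e,p79)}
  {c} × {p77, p79} = {(c,p77), (c,p79)}
  {c} × {p78, p79} = {(c,p78), (c,p79)}
  {c, e} × {p78} = {(c,p78), (e,p78)}
  {c, e} × {p79} = {(c,p79), (e,p79)}
  {d, e} × {p78} = {(d,p78), (e,p78)}
  {d, e} × {p79} = {(d,p79), (e,p79)}
  {e} × {p77, p79} = {(e,p77), (e,p79)}
  {e} × {p78, p79} = {(e,p78), (e,p79)}
  {c} × {p77, p78, p79} = {(c,p77), (c,p78), (c,p79)}
  {c, d, e} × {p78} = {(c,p78), (d,p78), (e,p78)}
  {c, d, e} × {p79} = {(c,p79), (d,p79), (e,p79)}
  {e} × {p77, p78, p79} = {(e,p77), (e,p78), (e,p79)}
  {c, e} × {p77, p79} = {(c,p77), (c,p79), (e,p77), (e,p79)}
  {c, e} × {p78, p79} = {(c,p78), (c,p79), (e,p78), (e,p79)}
  {d, e} × {p77, p79} = {(d,p77), (d,p79), (e,p77), (e,p79)}
  {d, e} × {p78, p79} = {(d,p78), (d,p79), (e,p78), (e,p79)}
  {c, e} × {p77, p78, p79} = {(c,p77), (c,p78), (c,p79), (e,p77), (e,p78), (e,p79)}
  {c, d, e} × {p77, p79} = {(c,p77), (c,p79), (d,p77), (d,p79), (e,p77), (e,p79)}
  {c, d, e} × {p78, p79} = {(c,p78), (c,p79), (d,p78), (d,p79), (e,p78), (e,p79)}
  {d, e} × {p77, p78, p79} = {(d,p77), (d,p78), (d,p79), (e,p77), (e,p78), (e,p79)}
  {c, d, e} × {p77, p78, p79} = {(c,p77), (c,p78), (c,p79), (d,p77), (d,p78), (d,p79), (e,p77), (e,p78), (e,p79)}
These 26 distinct sets form the basis B.
Close under arbitrary unions to get τ_{X×Y}; counting gives |τ_{X×Y}| = 108.


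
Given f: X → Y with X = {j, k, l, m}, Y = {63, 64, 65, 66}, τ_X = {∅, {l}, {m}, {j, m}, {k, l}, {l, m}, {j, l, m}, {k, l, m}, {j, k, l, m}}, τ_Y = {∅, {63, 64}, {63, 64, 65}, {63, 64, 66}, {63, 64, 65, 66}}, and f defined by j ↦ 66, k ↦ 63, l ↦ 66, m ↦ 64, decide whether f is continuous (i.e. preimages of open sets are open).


f is NOT continuous.

Compute f^{-1}(U) for each U ∈ τ_Y:
  U = ∅: f^{-1}(U) = ∅ ∈ τ_X ✓.
  U = {63, 64}: f^{-1}(U) = {k, m} ∉ τ_X ✗.
  U = {63, 64, 65}: f^{-1}(U) = {k, m} ∉ τ_X ✗.
  U = {63, 64, 66}: f^{-1}(U) = {j, k, l, m} ∈ τ_X ✓.
  U = {63, 64, 65, 66}: f^{-1}(U) = {j, k, l, m} ∈ τ_X ✓.
Found U = {63, 64} with f^{-1}(U) = {k, m} not in τ_X. Therefore f is NOT continuous.


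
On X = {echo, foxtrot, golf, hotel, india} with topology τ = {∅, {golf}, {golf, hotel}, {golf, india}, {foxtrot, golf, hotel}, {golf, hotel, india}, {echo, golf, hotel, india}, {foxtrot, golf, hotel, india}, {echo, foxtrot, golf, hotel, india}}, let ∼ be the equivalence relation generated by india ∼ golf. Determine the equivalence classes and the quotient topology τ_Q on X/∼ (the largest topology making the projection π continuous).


X/∼ = {[echo], [foxtrot], [golf=india], [hotel]}; |τ_Q| = 6.

Equivalence classes: [echo], [foxtrot], [golf=india], [hotel].
Quotient map π: X → X/∼ sends echo ↦ [echo], foxtrot ↦ [foxtrot], golf ↦ [golf=india], hotel ↦ [hotel], india ↦ [golf=india].
For each subset V ⊆ X/∼, compute π^{-1}(V) ⊆ X and check whether π^{-1}(V) ∈ τ. V is open in τ_Q iff π^{-1}(V) ∈ τ.
  V = {}: π^{-1}(V) = ∅ ∈ τ ✓.
  V = {[echo]}: π^{-1}(V) = {echo} ∉ τ ✗.
  V = {[foxtrot]}: π^{-1}(V) = {foxtrot} ∉ τ ✗.
  V = {[echo], [foxtrot]}: π^{-1}(V) = {echo, foxtrot} ∉ τ ✗.
  V = {[golf=india]}: π^{-1}(V) = {golf, india} ∈ τ ✓.
  V = {[echo], [golf=india]}: π^{-1}(V) = {echo, golf, india} ∉ τ ✗.
  V = {[foxtrot], [golf=india]}: π^{-1}(V) = {foxtrot, golf, india} ∉ τ ✗.
  V = {[echo], [foxtrot], [golf=india]}: π^{-1}(V) = {echo, foxtrot, golf, india} ∉ τ ✗.
  V = {[hotel]}: π^{-1}(V) = {hotel} ∉ τ ✗.
  V = {[echo], [hotel]}: π^{-1}(V) = {echo, hotel} ∉ τ ✗.
  V = {[foxtrot], [hotel]}: π^{-1}(V) = {foxtrot, hotel} ∉ τ ✗.
  V = {[echo], [foxtrot], [hotel]}: π^{-1}(V) = {echo, foxtrot, hotel} ∉ τ ✗.
  V = {[golf=india], [hotel]}: π^{-1}(V) = {golf, hotel, india} ∈ τ ✓.
  V = {[echo], [golf=india], [hotel]}: π^{-1}(V) = {echo, golf, hotel, india} ∈ τ ✓.
  V = {[foxtrot], [golf=india], [hotel]}: π^{-1}(V) = {foxtrot, golf, hotel, india} ∈ τ ✓.
  V = {[echo], [foxtrot], [golf=india], [hotel]}: π^{-1}(V) = {echo, foxtrot, golf, hotel, india} ∈ τ ✓.
Open sets in the quotient: τ_Q = {{}, {[golf=india]}, {[golf=india], [hotel]}, {[echo], [golf=india], [hotel]}, {[foxtrot], [golf=india], [hotel]}, {[echo], [foxtrot], [golf=india], [hotel]}} (6 elements).
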